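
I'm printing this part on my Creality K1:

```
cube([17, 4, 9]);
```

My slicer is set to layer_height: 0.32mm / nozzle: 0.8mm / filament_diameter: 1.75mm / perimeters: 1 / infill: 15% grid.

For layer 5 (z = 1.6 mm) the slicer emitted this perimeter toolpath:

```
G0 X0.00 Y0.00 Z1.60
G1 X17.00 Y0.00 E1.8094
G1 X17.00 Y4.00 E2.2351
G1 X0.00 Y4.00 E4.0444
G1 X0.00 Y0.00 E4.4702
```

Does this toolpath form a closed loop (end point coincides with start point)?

Start point (G0): (0.00, 0.00). End point (last G1): the path returns to the start — closed.

yes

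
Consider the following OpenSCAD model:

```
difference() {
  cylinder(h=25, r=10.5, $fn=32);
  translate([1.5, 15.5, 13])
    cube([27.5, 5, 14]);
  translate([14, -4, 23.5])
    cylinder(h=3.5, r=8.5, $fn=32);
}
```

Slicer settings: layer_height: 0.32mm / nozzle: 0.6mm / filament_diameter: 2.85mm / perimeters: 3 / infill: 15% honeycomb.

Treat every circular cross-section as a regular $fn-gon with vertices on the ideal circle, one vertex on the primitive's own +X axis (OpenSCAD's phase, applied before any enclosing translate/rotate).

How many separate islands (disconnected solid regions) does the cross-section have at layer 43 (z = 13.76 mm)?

1

At z = 13.76 mm: the cylinder: section is a regular 32-gon, circumradius r=10.5; the cube at (1.5, 15.5) is present — its section is the full 27.5×5 rectangle; the cylinder at (14, -4) is absent (z outside [23.5, 27]); Subtracting the remaining from the first: starting from the r=10.5 cylinder, the 27.5×5 cube at (1.5, 15.5) misses the remaining region (no effect) — 1 connected region. Overall, the cross-section is a single solid region. Island count = 1.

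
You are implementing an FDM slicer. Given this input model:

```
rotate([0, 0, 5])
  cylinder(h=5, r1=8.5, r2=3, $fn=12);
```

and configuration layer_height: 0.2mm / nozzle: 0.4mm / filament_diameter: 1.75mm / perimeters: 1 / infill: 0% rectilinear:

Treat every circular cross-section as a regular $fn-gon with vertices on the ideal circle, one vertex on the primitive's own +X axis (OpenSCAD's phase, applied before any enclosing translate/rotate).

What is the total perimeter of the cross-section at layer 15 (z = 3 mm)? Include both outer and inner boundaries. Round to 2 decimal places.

32.30 mm

At z = 3 mm: the cone (r1=8.5→r2=3) has section circumradius 5.200 here — a regular 12-gon (perimeter = 2·12·5.200·sin(180°/12) = 32.30 mm); (whole slice rotated 5° about Z — lengths, areas and connectivity unchanged). Overall, the cross-section is a single solid region. Total boundary length (outer) = 32.30 mm.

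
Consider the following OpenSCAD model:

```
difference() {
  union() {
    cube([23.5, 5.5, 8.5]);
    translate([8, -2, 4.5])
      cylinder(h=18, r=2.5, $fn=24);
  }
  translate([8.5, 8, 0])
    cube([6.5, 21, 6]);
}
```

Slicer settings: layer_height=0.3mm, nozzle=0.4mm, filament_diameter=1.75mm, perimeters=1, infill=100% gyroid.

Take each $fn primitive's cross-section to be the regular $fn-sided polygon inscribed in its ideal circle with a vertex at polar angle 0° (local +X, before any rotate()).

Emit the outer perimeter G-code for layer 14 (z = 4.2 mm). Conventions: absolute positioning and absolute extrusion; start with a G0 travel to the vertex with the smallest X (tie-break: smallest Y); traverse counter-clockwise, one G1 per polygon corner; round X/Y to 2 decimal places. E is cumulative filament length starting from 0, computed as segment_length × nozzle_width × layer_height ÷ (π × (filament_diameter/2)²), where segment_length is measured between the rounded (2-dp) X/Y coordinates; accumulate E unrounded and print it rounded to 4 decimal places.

G0 X0.00 Y0.00 Z4.20
G1 X23.50 Y0.00 E1.1724
G1 X23.50 Y5.50 E1.4468
G1 X0.00 Y5.50 E2.6192
G1 X0.00 Y0.00 E2.8936

At z = 4.2 mm: the cube is present — its section is the full 23.5×5.5 rectangle; the cylinder at (8, -2) is not intersected at this z (z outside [4.5, 22.5]); Taking the union: only the 23.5×5.5 cube is present, so the union is just that shape — 1 connected region; the cube at (8.5, 8) is present — its section is the full 6.5×21 rectangle; After the difference (first − rest): starting from the result so far, the 6.5×21 cube at (8.5, 8) misses the remaining region (no effect) — 1 connected region. The outline is a single polygon with 4 vertices. Extrusion per mm of travel: 0.4 × 0.3 / (π × 0.875²) = 0.049890. Accumulating E over each segment gives final E = 2.8936.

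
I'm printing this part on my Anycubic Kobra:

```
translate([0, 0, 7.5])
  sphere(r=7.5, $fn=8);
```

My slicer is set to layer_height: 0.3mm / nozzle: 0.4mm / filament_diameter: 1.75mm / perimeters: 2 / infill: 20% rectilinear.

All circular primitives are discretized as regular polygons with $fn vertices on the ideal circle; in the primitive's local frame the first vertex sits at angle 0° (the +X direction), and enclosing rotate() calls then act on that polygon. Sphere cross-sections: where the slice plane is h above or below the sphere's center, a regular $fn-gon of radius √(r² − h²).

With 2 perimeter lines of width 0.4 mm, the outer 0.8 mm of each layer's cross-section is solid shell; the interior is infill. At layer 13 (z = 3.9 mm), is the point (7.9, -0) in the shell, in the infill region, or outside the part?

At z = 3.9 mm: the sphere: section is a regular 8-gon, circumradius = √(r²−h²) = √(7.5²−3.6²) = 6.580. Overall, the cross-section is a single solid region. The nearest boundary edge runs (6.58, 0.00)→(4.65, 4.65); distance from the point to it = 1.32 mm. The point is not inside any of the regions above, so it lies outside the cross-section (1.32 mm from the nearest boundary).

outside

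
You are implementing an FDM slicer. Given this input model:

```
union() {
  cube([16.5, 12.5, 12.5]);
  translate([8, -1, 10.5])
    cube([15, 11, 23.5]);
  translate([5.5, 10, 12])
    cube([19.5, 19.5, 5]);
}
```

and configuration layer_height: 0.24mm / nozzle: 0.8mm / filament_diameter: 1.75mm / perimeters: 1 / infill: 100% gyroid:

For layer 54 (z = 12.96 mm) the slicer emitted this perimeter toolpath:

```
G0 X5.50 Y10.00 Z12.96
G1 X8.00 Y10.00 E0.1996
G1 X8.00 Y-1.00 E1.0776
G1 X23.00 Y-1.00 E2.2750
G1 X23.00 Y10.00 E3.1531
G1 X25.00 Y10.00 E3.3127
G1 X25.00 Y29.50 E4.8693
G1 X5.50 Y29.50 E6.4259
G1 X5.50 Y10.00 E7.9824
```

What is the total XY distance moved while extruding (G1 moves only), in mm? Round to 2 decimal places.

Sum the Euclidean lengths of each G1 segment: total = 100.00 mm.

100.00 mm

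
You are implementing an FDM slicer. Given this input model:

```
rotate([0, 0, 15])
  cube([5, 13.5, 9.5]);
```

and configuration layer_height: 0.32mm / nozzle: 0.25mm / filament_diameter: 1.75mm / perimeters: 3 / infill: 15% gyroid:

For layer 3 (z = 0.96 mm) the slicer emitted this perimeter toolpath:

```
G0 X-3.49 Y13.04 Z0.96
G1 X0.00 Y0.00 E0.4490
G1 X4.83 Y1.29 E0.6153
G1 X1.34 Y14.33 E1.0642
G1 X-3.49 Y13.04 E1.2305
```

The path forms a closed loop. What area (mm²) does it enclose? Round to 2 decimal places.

Apply the shoelace formula to the sequence of (X, Y) vertices; enclosed area = 67.49 mm².

67.49 mm²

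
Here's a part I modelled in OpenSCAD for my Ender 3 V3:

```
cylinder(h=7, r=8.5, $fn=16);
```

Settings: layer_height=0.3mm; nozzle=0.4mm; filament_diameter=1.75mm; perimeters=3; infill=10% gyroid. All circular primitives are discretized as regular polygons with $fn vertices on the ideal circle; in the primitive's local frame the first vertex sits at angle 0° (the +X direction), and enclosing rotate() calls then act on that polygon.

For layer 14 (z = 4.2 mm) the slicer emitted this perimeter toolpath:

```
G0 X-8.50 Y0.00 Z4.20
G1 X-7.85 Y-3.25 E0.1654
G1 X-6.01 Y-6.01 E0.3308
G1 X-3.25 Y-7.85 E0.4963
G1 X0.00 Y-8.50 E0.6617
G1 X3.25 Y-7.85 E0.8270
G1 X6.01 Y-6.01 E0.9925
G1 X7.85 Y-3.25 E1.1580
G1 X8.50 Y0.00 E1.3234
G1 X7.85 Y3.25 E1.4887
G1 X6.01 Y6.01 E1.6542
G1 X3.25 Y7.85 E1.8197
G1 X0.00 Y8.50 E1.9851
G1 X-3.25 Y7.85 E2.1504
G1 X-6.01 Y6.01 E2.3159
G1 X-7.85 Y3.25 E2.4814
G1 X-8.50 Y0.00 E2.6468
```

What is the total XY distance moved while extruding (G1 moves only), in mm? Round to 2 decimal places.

53.05 mm

Sum the Euclidean lengths of each G1 segment: total = 53.05 mm.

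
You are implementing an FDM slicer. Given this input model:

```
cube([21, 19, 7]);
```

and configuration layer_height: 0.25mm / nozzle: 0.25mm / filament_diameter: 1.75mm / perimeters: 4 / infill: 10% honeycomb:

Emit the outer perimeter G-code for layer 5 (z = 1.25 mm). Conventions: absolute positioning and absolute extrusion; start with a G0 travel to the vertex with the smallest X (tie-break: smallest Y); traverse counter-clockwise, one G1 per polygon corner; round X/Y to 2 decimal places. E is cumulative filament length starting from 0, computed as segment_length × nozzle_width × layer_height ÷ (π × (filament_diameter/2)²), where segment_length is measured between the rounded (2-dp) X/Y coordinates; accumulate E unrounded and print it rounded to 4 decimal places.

At z = 1.25 mm: the cube (footprint 21×19) is included at this height. The outline is a single polygon with 4 vertices. Extrusion per mm of travel: 0.25 × 0.25 / (π × 0.875²) = 0.025984. Accumulating E over each segment gives final E = 2.0788.

G0 X0.00 Y0.00 Z1.25
G1 X21.00 Y0.00 E0.5457
G1 X21.00 Y19.00 E1.0394
G1 X0.00 Y19.00 E1.5851
G1 X0.00 Y0.00 E2.0788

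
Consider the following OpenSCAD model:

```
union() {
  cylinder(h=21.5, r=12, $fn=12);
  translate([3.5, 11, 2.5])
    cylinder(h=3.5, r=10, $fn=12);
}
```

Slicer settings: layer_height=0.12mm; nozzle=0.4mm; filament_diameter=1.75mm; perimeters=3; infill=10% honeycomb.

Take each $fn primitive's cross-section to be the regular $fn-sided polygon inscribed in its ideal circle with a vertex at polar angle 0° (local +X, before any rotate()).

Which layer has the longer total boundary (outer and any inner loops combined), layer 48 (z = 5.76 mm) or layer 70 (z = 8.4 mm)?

layer 48 (z = 5.76 mm)

Layer 48 (z = 5.76): the r=12 cylinder gives a regular 12-gon of circumradius 12 (constant along its height) (perimeter = 2·12·12.000·sin(180°/12) = 74.54 mm); the cylinder at (3.5, 11): section is a regular 12-gon, circumradius r=10 (perimeter = 2·12·10.000·sin(180°/12) = 62.12 mm); Taking the union: the regions partially overlap (shared area 126.32 mm²), so the edge portions inside another operand are dropped and the merged outline is re-measured after clipping — boundary = 93.20 mm. So its perimeter = 93.20 mm. Layer 70 (z = 8.4): the r=12 cylinder gives a regular 12-gon of circumradius 12 (constant along its height) (perimeter = 2·12·12.000·sin(180°/12) = 74.54 mm); the cylinder at (3.5, 11) is absent (z outside [2.5, 6]); Combining (union): only the r=12 cylinder is present, so the union is just that shape — boundary = 74.54 mm. So its perimeter = 74.54 mm. Layer 48 is larger (93.20 vs 74.54 mm).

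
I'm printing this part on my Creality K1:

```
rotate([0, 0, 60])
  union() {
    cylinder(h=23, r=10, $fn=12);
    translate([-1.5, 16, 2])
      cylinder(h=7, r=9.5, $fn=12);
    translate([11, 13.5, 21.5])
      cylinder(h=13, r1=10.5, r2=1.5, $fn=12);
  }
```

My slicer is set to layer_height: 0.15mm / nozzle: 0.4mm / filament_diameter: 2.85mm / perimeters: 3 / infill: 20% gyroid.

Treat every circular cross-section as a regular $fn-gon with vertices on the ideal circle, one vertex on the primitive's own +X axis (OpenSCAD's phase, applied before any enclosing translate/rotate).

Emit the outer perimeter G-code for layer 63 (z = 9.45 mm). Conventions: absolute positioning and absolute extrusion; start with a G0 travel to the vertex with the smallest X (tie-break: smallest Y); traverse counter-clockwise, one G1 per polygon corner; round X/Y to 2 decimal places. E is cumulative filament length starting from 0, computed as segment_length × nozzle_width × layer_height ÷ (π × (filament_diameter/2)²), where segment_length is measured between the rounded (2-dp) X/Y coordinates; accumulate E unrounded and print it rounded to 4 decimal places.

G0 X-10.00 Y0.00 Z9.45
G1 X-8.66 Y-5.00 E0.0487
G1 X-5.00 Y-8.66 E0.0974
G1 X0.00 Y-10.00 E0.1461
G1 X5.00 Y-8.66 E0.1947
G1 X8.66 Y-5.00 E0.2434
G1 X10.00 Y0.00 E0.2921
G1 X8.66 Y5.00 E0.3408
G1 X5.00 Y8.66 E0.3895
G1 X0.00 Y10.00 E0.4382
G1 X-5.00 Y8.66 E0.4868
G1 X-8.66 Y5.00 E0.5355
G1 X-10.00 Y0.00 E0.5842

At z = 9.45 mm: the cylinder: section is a regular 12-gon, circumradius r=10; the cylinder at (-1.5, 16) is not intersected at this z (z outside [2, 9]); the cone at (11, 13.5) is not intersected at this z (z outside [21.5, 34.5]); Taking the union: only the r=10 cylinder is present, so the union is just that shape — 1 connected region; (whole slice rotated 60° about Z — lengths, areas and connectivity unchanged). The outline is a single polygon with 12 vertices. Extrusion per mm of travel: 0.4 × 0.15 / (π × 1.425²) = 0.009405. Accumulating E over each segment gives final E = 0.5842.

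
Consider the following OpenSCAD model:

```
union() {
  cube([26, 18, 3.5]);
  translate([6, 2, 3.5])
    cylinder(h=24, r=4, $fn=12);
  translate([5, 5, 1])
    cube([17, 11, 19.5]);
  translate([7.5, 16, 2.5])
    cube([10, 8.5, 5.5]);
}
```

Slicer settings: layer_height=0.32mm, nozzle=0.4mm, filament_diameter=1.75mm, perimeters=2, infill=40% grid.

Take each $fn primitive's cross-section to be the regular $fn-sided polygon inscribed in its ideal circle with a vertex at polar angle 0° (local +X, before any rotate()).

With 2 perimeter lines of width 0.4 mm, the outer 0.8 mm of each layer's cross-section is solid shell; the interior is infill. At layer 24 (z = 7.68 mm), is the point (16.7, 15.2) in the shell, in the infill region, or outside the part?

At z = 7.68 mm: the cube is absent (z outside [0, 3.5]); the r=4 cylinder at (6, 2) gives a regular 12-gon of circumradius 4 (constant along its height); the cube at (5, 5) is present — its section is the full 17×11 rectangle; the cube at (7.5, 16) is present — its section is the full 10×8.5 rectangle; Combining (union): the regions partially overlap (shared area 2.44 mm²), so overlapping operands fuse into one piece — 1 connected region. Overall, the cross-section is a single solid region. The nearest boundary edge runs (17.50, 24.50)→(17.50, 16.00); distance from the point to it = 1.13 mm. The point is inside the cross-section and 1.13 mm from the nearest boundary — more than the 0.8 mm shell width (2 × 0.4), so it's in the infill interior.

infill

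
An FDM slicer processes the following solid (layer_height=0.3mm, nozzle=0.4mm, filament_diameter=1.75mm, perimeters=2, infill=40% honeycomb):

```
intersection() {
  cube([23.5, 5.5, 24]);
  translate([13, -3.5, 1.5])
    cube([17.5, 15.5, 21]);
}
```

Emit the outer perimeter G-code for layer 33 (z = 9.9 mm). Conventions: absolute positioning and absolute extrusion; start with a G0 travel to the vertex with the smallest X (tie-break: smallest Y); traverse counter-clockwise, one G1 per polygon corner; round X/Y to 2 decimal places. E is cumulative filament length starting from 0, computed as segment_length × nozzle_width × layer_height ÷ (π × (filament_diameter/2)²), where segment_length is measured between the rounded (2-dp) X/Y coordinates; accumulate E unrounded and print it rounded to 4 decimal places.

G0 X13.00 Y0.00 Z9.90
G1 X23.50 Y0.00 E0.5238
G1 X23.50 Y5.50 E0.7982
G1 X13.00 Y5.50 E1.3221
G1 X13.00 Y0.00 E1.5965

At z = 9.9 mm: the 23.5×5.5 cube contributes its full rectangle; the 17.5×15.5 cube at (13, -3.5) contributes its full rectangle; Keeping only the common overlap: the 17.5×15.5 cube at (13, -3.5) partially overlaps the 23.5×5.5 cube; clipping to the common part keeps 57.75 mm² — 1 connected region. The outline is a single polygon with 4 vertices. Extrusion per mm of travel: 0.4 × 0.3 / (π × 0.875²) = 0.049890. Accumulating E over each segment gives final E = 1.5965.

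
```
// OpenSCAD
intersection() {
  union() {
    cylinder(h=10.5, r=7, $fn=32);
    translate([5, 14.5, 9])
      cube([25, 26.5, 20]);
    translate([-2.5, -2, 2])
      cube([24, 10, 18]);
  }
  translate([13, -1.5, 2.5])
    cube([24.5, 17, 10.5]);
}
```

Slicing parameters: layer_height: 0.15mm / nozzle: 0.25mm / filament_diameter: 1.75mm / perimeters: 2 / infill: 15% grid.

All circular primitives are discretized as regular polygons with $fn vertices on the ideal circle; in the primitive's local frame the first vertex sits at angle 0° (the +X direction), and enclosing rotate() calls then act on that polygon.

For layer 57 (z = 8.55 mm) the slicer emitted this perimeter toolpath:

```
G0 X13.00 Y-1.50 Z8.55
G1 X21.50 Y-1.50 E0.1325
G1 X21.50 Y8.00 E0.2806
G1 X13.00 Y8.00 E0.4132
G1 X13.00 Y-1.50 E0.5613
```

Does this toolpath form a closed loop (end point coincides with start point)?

yes

Start point (G0): (13.00, -1.50). End point (last G1): the path returns to the start — closed.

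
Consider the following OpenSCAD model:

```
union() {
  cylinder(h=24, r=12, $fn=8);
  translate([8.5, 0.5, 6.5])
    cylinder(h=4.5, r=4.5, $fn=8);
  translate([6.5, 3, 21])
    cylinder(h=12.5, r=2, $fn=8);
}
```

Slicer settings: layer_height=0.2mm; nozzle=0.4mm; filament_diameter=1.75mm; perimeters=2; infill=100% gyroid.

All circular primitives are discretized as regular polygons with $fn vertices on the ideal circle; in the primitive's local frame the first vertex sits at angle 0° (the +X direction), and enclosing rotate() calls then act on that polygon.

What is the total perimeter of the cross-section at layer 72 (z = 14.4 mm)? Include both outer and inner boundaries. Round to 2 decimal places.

73.48 mm

At z = 14.4 mm: the r=12 cylinder gives a regular 8-gon of circumradius 12 (constant along its height) (perimeter = 2·8·12.000·sin(180°/8) = 73.48 mm); the cylinder at (8.5, 0.5) is not intersected at this z (z outside [6.5, 11]); the cylinder at (6.5, 3) is absent (z outside [21, 33.5]); Taking the union: only the r=12 cylinder is present, so the union is just that shape — boundary = 73.48 mm. Overall, the cross-section is a single solid region. Total boundary length (outer) = 73.48 mm.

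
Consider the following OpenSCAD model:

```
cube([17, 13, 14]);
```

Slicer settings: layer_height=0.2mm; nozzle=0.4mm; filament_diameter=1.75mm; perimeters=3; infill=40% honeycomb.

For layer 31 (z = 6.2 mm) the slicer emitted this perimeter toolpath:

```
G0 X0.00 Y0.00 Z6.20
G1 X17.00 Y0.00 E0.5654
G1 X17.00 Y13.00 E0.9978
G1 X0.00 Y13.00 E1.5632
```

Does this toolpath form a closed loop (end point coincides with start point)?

no

Start point (G0): (0.00, 0.00). End point (last G1): the path does not return to the start — open.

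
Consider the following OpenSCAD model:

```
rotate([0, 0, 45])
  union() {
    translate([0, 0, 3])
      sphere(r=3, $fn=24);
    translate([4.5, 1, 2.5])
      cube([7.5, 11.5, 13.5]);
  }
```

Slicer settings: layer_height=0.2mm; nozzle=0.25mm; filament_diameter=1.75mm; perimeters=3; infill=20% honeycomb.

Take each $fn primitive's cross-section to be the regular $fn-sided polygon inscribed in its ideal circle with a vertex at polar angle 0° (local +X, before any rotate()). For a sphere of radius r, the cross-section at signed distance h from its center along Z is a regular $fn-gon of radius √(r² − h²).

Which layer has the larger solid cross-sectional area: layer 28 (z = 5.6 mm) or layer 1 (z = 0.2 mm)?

Layer 28 (z = 5.6): the r=3 sphere contributes a regular 24-gon of circumradius √(3²−2.6²) = 1.497 (area = (24/2)·1.497²·sin(360°/24) = 6.96 mm²); the cube at (4.5, 1) is present — its section is the full 7.5×11.5 rectangle (area 86.25 mm²); Combining (union): the 2 present regions are separate (no shared area or edge), so areas and boundary lengths simply add and each stays a separate island — area = 93.21 mm²; (rotated 45° about Z; rotation is an isometry so areas/perimeters/island counts are preserved). So its area = 93.21 mm². Layer 1 (z = 0.2): the sphere: section is a regular 24-gon, circumradius = √(r²−h²) = √(3²−2.8²) = 1.077 (area = (24/2)·1.077²·sin(360°/24) = 3.60 mm²); the cube at (4.5, 1) is not intersected at this z (z outside [2.5, 16]); Taking the union: only the r=3 sphere is present, so the union is just that shape — area = 3.60 mm²; (rotated 45° about Z; rotation is an isometry so areas/perimeters/island counts are preserved). So its area = 3.60 mm². Layer 28 is larger (93.21 vs 3.60 mm²).

layer 28 (z = 5.6 mm)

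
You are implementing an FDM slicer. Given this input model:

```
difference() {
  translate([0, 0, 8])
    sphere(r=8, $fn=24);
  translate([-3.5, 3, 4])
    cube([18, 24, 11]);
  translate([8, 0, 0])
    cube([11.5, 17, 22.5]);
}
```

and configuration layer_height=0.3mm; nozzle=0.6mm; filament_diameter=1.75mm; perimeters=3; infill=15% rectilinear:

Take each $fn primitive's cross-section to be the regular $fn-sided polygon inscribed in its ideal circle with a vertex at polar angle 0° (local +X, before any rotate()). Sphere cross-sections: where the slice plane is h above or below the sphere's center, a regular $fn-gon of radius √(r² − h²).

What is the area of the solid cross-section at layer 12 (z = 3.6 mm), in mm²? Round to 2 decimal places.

138.64 mm²

At z = 3.6 mm: the sphere: section is a regular 24-gon, circumradius = √(r²−h²) = √(8²−4.4²) = 6.681 (area = (24/2)·6.681²·sin(360°/24) = 138.64 mm²); the cube at (-3.5, 3) does not reach this height (z outside [4, 15]); the cube at (8, 0) is present — its section is the full 11.5×17 rectangle (area 195.50 mm²); Taking the first minus the rest: starting from the r=8 sphere (138.64 mm²), the 11.5×17 cube at (8, 0) misses the remaining region (no effect) — area = 138.64 mm². Overall, the cross-section is a single solid region. Net area = 138.64 mm².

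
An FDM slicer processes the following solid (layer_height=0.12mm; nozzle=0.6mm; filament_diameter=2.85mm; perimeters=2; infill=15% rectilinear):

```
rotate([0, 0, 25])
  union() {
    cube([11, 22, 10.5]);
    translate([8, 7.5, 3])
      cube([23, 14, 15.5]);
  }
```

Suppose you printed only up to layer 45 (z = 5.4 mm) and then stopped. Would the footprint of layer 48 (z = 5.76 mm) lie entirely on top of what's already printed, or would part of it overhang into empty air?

Compare the two slices. At z = 5.4: the 11×22 cube contributes its full rectangle (area 242.00 mm²); the 23×14 cube at (8, 7.5) contributes its full rectangle (area 322.00 mm²); Taking the union: the regions partially overlap — summed areas 564.00 mm² minus the doubly-counted overlap 42.00 mm² gives 522.00 mm² — area = 522.00 mm²; (rotated 25° about Z; rotation is an isometry so areas/perimeters/island counts are preserved). At z = 5.76: the cube (footprint 11×22) is included at this height (area 242.00 mm²); the cube at (8, 7.5) is present — its section is the full 23×14 rectangle (area 322.00 mm²); Taking the union: the regions partially overlap — summed areas 564.00 mm² minus the doubly-counted overlap 42.00 mm² gives 522.00 mm² — area = 522.00 mm²; (rotated 25° about Z; rotation is an isometry so areas/perimeters/island counts are preserved). Checking containment: the cross-section at z = 5.76 is a subset of the cross-section at z = 5.4.

entirely on top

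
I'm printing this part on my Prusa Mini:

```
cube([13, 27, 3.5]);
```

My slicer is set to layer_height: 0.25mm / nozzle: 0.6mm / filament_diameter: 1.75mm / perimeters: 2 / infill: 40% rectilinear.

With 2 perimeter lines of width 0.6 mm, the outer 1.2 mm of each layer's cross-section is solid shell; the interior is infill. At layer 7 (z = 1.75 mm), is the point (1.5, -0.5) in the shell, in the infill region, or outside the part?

outside

At z = 1.75 mm: the cube is present — its section is the full 13×27 rectangle. Overall, the cross-section is a single solid region. The nearest boundary edge runs (0.00, 0.00)→(13.00, 0.00); distance from the point to it = 0.50 mm. The point is not inside any of the regions above, so it lies outside the cross-section (0.50 mm from the nearest boundary).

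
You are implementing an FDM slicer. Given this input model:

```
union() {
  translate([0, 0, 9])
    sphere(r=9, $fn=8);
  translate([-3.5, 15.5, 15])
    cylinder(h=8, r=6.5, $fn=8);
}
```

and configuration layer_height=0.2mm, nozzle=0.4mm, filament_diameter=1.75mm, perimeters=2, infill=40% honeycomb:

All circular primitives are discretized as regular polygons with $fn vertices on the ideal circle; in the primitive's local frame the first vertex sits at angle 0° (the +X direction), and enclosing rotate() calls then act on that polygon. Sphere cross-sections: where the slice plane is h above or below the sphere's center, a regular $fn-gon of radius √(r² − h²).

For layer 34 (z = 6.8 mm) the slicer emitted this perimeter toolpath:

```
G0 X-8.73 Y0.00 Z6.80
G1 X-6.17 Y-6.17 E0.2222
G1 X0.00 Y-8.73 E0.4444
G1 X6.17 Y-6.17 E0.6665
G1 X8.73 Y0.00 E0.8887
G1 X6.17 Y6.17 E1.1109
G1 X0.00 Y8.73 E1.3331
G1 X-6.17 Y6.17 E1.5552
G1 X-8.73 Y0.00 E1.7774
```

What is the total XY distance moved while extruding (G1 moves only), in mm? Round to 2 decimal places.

Sum the Euclidean lengths of each G1 segment: total = 53.44 mm.

53.44 mm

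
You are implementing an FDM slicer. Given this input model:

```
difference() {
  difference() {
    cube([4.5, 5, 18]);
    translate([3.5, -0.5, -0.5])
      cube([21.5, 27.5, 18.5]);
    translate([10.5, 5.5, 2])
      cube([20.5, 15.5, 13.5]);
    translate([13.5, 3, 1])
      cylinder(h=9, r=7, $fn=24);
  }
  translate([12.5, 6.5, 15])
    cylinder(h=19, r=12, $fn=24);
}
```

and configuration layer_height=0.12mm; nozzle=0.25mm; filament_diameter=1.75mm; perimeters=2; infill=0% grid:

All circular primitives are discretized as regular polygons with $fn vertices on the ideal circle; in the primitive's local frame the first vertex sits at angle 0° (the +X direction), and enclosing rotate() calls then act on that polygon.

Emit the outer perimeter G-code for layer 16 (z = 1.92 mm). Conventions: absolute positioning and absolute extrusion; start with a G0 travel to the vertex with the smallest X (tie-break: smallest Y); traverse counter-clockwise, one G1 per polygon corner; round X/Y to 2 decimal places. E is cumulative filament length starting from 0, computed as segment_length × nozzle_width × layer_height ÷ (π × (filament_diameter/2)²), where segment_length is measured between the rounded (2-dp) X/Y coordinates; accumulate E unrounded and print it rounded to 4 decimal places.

At z = 1.92 mm: the cube (footprint 4.5×5) is included at this height; the 21.5×27.5 cube at (3.5, -0.5) contributes its full rectangle; the cube at (10.5, 5.5) is not intersected at this z (z outside [2, 15.5]); the cylinder at (13.5, 3): section is a regular 24-gon, circumradius r=7; After the difference (first − rest): starting from the 4.5×5 cube, the 21.5×27.5 cube at (3.5, -0.5) partially overlaps it — only the 5.00 mm² overlap (of its 591.25 mm²) is removed, clipping the outline; the r=7 cylinder at (13.5, 3) misses the remaining region (no effect) — 1 connected region; the cylinder at (12.5, 6.5) is absent (z outside [15, 34]); Taking the first minus the rest: none of the subtracted shapes is present at this height, so that combined region is unchanged — 1 connected region. The outline is a single polygon with 4 vertices. Extrusion per mm of travel: 0.25 × 0.12 / (π × 0.875²) = 0.012473. Accumulating E over each segment gives final E = 0.2120.

G0 X0.00 Y0.00 Z1.92
G1 X3.50 Y0.00 E0.0437
G1 X3.50 Y5.00 E0.1060
G1 X0.00 Y5.00 E0.1497
G1 X0.00 Y0.00 E0.2120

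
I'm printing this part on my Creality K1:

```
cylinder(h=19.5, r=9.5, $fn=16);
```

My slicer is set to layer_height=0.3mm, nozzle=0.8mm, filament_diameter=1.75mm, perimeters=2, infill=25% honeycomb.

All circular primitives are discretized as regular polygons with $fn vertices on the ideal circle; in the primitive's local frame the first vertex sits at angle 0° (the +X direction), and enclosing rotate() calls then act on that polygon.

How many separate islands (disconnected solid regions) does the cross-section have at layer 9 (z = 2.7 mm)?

At z = 2.7 mm: the r=9.5 cylinder contributes a regular 16-gon of circumradius 9.5. Overall, the cross-section is a single solid region. Island count = 1.

1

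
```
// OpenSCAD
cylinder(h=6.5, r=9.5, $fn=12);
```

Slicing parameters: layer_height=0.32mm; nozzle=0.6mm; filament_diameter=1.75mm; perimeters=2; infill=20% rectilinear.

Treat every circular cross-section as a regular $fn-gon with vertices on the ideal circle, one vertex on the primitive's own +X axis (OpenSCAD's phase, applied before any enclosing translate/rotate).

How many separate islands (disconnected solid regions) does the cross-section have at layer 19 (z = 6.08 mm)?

1

At z = 6.08 mm: the r=9.5 cylinder gives a regular 12-gon of circumradius 9.5 (constant along its height). Overall, the cross-section is a single solid region. Island count = 1.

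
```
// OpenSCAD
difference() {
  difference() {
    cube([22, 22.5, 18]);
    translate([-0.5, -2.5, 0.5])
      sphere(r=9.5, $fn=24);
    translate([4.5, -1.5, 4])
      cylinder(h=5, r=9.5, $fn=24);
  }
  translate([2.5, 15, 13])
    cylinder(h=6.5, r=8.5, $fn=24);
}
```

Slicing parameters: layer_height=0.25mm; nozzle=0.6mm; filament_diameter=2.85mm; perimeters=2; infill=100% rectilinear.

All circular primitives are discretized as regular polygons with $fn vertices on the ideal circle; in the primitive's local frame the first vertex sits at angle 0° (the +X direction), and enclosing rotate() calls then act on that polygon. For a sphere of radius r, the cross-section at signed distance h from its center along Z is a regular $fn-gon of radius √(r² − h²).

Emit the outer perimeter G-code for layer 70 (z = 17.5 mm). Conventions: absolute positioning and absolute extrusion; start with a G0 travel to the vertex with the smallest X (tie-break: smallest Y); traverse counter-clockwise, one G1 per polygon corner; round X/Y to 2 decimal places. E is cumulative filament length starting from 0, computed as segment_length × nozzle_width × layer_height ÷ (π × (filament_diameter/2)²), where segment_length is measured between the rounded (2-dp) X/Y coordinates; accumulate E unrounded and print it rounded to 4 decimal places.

G0 X0.00 Y0.00 Z17.50
G1 X22.00 Y0.00 E0.5173
G1 X22.00 Y22.50 E1.0463
G1 X6.41 Y22.50 E1.4129
G1 X6.75 Y22.36 E1.4216
G1 X8.51 Y21.01 E1.4737
G1 X9.86 Y19.25 E1.5259
G1 X10.71 Y17.20 E1.5780
G1 X11.00 Y15.00 E1.6302
G1 X10.71 Y12.80 E1.6824
G1 X9.86 Y10.75 E1.7346
G1 X8.51 Y8.99 E1.7867
G1 X6.75 Y7.64 E1.8389
G1 X4.70 Y6.79 E1.8911
G1 X2.50 Y6.50 E1.9432
G1 X0.30 Y6.79 E1.9954
G1 X0.00 Y6.91 E2.0030
G1 X0.00 Y0.00 E2.1655

At z = 17.5 mm: the cube is present — its section is the full 22×22.5 rectangle; the sphere at (-0.5, -2.5) does not reach this height (|z−center|=17.000 > r=9.5); the cylinder at (4.5, -1.5) does not reach this height (z outside [4, 9]); After the difference (first − rest): none of the subtracted shapes is present at this height, so the 22×22.5 cube is unchanged — 1 connected region; the cylinder at (2.5, 15): section is a regular 24-gon, circumradius r=8.5; After the difference (first − rest): starting from that combined region, the r=8.5 cylinder at (2.5, 15) partially overlaps it — only the 149.28 mm² overlap (of its 224.40 mm²) is removed, clipping the outline — 1 connected region. The outline is a single polygon with 17 vertices. Extrusion per mm of travel: 0.6 × 0.25 / (π × 1.425²) = 0.023513. Accumulating E over each segment gives final E = 2.1655.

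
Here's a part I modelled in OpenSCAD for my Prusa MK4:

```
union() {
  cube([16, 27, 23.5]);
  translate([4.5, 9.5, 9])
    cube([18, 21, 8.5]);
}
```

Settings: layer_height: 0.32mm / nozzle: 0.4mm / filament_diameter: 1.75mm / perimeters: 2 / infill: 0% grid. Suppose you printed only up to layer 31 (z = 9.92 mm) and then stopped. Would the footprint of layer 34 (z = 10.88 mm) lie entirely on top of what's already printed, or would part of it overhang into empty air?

entirely on top

Compare the two slices. At z = 9.92: the cube (footprint 16×27) is included at this height (area 432.00 mm²); the 18×21 cube at (4.5, 9.5) contributes its full rectangle (area 378.00 mm²); Taking the union: the regions partially overlap — summed areas 810.00 mm² minus the doubly-counted overlap 201.25 mm² gives 608.75 mm² — area = 608.75 mm². At z = 10.88: the cube (footprint 16×27) is included at this height (area 432.00 mm²); the cube at (4.5, 9.5) is present — its section is the full 18×21 rectangle (area 378.00 mm²); Taking the union: the regions partially overlap — summed areas 810.00 mm² minus the doubly-counted overlap 201.25 mm² gives 608.75 mm² — area = 608.75 mm². Checking containment: the cross-section at z = 10.88 is a subset of the cross-section at z = 9.92.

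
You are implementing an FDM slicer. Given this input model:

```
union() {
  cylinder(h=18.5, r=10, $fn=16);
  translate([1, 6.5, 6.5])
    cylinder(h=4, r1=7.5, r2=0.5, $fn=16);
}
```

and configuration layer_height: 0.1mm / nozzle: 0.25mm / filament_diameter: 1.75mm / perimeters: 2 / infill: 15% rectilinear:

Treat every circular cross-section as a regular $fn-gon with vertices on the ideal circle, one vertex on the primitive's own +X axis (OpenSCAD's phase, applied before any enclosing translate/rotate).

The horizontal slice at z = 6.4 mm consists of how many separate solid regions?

1

At z = 6.4 mm: the r=10 cylinder contributes a regular 16-gon of circumradius 10; the cone at (1, 6.5) is not intersected at this z (z outside [6.5, 10.5]); Merging all regions: only the r=10 cylinder is present, so the union is just that shape — 1 connected region. The result has 1 disconnected region.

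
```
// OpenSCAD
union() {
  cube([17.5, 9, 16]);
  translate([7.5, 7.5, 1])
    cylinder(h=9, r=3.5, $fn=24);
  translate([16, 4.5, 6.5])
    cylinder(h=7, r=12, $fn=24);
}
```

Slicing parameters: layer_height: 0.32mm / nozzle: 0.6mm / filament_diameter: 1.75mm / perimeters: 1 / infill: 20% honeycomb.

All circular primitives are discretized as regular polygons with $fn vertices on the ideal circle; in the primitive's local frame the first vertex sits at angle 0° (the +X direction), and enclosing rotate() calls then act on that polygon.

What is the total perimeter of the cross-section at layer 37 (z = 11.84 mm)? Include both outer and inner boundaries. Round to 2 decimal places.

At z = 11.84 mm: the cube (footprint 17.5×9) is included at this height (perimeter 53.00 mm); the cylinder at (7.5, 7.5) does not reach this height (z outside [1, 10]); the cylinder at (16, 4.5): section is a regular 24-gon, circumradius r=12 (perimeter = 2·24·12.000·sin(180°/24) = 75.18 mm); Combining (union): the regions partially overlap (shared area 118.28 mm²), so the edge portions inside another operand are dropped and the merged outline is re-measured after clipping — boundary = 84.87 mm. Overall, the cross-section is a single solid region. Total boundary length (outer) = 84.87 mm.

84.87 mm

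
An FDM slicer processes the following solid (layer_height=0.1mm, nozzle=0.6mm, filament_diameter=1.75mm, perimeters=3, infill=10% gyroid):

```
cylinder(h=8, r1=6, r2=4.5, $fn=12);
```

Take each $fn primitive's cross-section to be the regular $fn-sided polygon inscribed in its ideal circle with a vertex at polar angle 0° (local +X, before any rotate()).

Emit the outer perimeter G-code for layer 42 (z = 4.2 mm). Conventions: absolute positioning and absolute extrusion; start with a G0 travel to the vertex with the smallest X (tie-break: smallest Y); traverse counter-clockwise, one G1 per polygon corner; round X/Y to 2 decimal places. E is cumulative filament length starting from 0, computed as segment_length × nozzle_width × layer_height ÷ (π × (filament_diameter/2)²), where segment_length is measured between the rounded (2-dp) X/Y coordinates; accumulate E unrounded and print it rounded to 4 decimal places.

At z = 4.2 mm: the cone (r1=6→r2=4.5) has section circumradius 5.213 here — a regular 12-gon. The outline is a single polygon with 12 vertices. Extrusion per mm of travel: 0.6 × 0.1 / (π × 0.875²) = 0.024945. Accumulating E over each segment gives final E = 0.8074.

G0 X-5.21 Y0.00 Z4.20
G1 X-4.51 Y-2.61 E0.0674
G1 X-2.61 Y-4.51 E0.1344
G1 X0.00 Y-5.21 E0.2018
G1 X2.61 Y-4.51 E0.2693
G1 X4.51 Y-2.61 E0.3363
G1 X5.21 Y0.00 E0.4037
G1 X4.51 Y2.61 E0.4711
G1 X2.61 Y4.51 E0.5381
G1 X0.00 Y5.21 E0.6055
G1 X-2.61 Y4.51 E0.6729
G1 X-4.51 Y2.61 E0.7400
G1 X-5.21 Y0.00 E0.8074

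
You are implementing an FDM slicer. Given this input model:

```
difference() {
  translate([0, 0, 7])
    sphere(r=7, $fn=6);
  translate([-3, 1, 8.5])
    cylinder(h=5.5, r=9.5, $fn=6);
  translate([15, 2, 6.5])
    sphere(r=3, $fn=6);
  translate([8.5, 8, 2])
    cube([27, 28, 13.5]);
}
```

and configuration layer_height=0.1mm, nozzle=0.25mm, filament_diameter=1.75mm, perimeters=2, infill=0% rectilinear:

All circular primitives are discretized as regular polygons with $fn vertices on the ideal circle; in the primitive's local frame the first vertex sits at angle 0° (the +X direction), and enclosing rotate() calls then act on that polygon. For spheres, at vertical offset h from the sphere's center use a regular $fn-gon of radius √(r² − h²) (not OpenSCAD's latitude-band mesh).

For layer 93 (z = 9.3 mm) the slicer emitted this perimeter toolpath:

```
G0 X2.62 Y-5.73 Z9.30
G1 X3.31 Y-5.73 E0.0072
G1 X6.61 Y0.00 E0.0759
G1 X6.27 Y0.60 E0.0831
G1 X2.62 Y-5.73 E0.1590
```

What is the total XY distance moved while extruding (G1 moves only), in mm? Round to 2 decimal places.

15.30 mm

Sum the Euclidean lengths of each G1 segment: total = 15.30 mm.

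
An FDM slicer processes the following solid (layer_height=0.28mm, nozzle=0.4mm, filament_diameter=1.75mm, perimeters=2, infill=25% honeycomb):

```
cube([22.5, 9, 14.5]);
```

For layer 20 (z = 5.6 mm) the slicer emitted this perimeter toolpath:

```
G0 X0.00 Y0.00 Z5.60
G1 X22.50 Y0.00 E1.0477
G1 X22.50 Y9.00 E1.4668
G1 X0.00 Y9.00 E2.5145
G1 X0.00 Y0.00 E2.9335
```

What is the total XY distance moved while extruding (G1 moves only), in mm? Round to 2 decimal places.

63.00 mm

Sum the Euclidean lengths of each G1 segment: total = 63.00 mm.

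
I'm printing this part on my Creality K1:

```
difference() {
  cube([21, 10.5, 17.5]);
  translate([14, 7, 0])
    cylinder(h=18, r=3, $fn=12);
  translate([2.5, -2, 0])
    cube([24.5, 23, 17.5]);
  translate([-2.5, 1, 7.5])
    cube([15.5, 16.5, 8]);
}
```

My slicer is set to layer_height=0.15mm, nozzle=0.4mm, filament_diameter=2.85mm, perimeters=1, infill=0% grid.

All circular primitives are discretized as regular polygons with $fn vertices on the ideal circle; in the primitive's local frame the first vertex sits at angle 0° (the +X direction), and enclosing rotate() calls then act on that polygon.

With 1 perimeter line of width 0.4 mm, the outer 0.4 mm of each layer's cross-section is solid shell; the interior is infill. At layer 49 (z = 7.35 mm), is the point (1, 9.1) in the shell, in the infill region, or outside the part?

infill

At z = 7.35 mm: the cube is present — its section is the full 21×10.5 rectangle; the cylinder at (14, 7): section is a regular 12-gon, circumradius r=3; the cube at (2.5, -2) (footprint 24.5×23) is included at this height; the cube at (-2.5, 1) does not reach this height (z outside [7.5, 15.5]); Subtracting the remaining from the first: starting from the 21×10.5 cube, the r=3 cylinder at (14, 7) lies wholly inside it (removes its full 27.00 mm² and its 18.63 mm outline becomes a hole wall); the 24.5×23 cube at (2.5, -2) partially overlaps it — only the 167.25 mm² overlap (of its 563.50 mm²) is removed, clipping the outline — 1 connected region. Overall, the cross-section is a single solid region. The nearest boundary edge runs (0.00, 0.00)→(0.00, 10.50); distance from the point to it = 1.00 mm. The point is inside the cross-section and 1.00 mm from the nearest boundary — more than the 0.4 mm shell width (1 × 0.4), so it's in the infill interior.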